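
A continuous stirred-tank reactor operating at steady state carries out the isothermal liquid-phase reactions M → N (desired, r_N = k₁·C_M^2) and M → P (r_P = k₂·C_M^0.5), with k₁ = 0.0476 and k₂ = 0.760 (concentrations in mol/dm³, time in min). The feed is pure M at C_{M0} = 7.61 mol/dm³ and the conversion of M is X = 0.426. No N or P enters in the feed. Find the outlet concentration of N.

1.18 mol/dm³

Exit C_M = C_{M0}(1−X) = 7.61×0.574 = 4.368 mol/dm³.
In a CSTR the entire volume is at exit conditions, so r_N = 0.0476×4.368^2 = 0.9082 and r_P = 0.760×4.368^0.5 = 1.588.
Fraction of consumed M going to N: r_N/(r_N+r_P) = 0.3638.
C_N = 0.3638·C_{M0}·X = 0.3638×7.61×0.426 = 1.18 mol/dm³.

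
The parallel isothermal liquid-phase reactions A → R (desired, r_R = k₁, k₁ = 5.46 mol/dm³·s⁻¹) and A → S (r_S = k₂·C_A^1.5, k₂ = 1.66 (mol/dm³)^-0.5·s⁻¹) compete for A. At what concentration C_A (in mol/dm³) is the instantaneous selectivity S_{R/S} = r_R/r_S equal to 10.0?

0.476 mol/dm³

S_{R/S} = (k₁/k₂)·C_A^-1.5 ⇒ C_A = (S·k₂/k₁)^(1/(-1.5)).
= (10.0×1.66/5.46)^(-0.6667) = (3.040)^(-0.6667) = 0.476 mol/dm³.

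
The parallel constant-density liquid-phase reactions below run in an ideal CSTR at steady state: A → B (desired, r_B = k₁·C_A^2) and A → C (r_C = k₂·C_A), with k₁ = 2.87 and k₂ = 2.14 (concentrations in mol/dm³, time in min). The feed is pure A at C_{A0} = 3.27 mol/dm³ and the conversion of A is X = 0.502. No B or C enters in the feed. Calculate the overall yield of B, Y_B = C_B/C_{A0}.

0.344

Exit C_A = C_{A0}(1−X) = 3.27×0.498 = 1.628 mol/dm³.
In a CSTR the entire volume is at exit conditions, so r_B = 2.87×1.628^2 = 7.611 and r_C = 2.14×1.628 = 3.485.
Fraction of consumed A going to B: r_B/(r_B+r_C) = 0.6859.
C_B = 0.6859·C_{A0}·X = 0.6859×3.27×0.502 = 1.13 mol/dm³; Y_B = C_B/C_{A0} = 0.344.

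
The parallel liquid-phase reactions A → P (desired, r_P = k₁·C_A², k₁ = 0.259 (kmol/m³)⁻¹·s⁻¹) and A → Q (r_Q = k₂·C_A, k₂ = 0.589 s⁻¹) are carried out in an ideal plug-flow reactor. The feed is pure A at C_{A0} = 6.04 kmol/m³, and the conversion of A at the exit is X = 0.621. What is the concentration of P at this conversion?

2.39 kmol/m³

C_A = C_{A0}(1−X) = 2.289 kmol/m³.
Along a PFR/batch, dC_Q/dC_A = −r_Q/(r_P+r_Q) = −k₂/(k₂+k₁·C_A).
Integrating from C_{A0} to C_A: C_Q = (0.589/0.259)·ln[(0.589+0.259·6.04)/(0.589+0.259·2.29)] = 2.274·ln(2.153/1.182) = 1.364 kmol/m³.
Then C_P = (C_{A0}−C_A) − C_Q = 3.751 − 1.364 = 2.387 kmol/m³.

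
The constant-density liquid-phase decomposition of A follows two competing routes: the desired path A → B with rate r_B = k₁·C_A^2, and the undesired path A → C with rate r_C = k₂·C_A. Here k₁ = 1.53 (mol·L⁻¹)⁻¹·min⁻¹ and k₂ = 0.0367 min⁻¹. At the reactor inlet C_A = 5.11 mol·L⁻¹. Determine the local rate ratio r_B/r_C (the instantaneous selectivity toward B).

S_{B/C} = r_B/r_C = (k₁·C_A^2)/(k₂·C_A) = (k₁/k₂)·C_A.
= (1.53×5.110^2) / (0.0367×5.110) = 39.95/0.1875 = 213.
Since the desired path is higher order in A, keeping C_A high (PFR or concentrated feed) favours B.

213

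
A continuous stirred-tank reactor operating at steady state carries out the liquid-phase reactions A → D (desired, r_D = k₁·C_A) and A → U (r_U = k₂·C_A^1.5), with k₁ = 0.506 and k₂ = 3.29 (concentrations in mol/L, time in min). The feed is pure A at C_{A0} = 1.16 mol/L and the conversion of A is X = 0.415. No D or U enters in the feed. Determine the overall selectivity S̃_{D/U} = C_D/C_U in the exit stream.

Exit C_A = C_{A0}(1−X) = 1.16×0.585 = 0.6786 mol/L.
In a CSTR the entire volume is at exit conditions, so r_D = 0.506×0.6786 = 0.3434 and r_U = 3.29×0.6786^1.5 = 1.839.
Overall selectivity = C_D/C_U = r_Dτ/(r_Uτ) = r_D/r_U = 0.187.

0.187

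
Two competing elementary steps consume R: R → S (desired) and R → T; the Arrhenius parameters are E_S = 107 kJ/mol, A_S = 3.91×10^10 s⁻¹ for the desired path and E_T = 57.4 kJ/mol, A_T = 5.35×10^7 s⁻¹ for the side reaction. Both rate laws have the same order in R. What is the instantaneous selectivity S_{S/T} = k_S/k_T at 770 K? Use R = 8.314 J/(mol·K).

k_S/k_T = (A_S/A_T)·exp[−(E_S−E_T)/(RT)] = (A_S/A_T)·exp[(E_T−E_S)/(RT)].
(E_T−E_S)/(RT) = (57.4−107)×10³/(8.314×770) = -49600/6402 = -7.748.
k_S/k_T = (3.91×10^10/5.35×10^7)·exp(-7.748) = 730.8 × 4.317×10^-4 = 0.315.
Since E_S > E_T, raising the temperature improves selectivity toward S.

0.315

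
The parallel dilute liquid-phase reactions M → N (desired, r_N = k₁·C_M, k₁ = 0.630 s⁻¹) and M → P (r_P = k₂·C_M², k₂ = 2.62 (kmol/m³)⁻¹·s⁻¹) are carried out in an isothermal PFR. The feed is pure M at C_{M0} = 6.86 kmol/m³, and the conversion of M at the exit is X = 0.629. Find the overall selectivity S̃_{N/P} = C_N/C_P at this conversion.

C_M = C_{M0}(1−X) = 2.545 kmol/m³.
Along a PFR/batch, dC_N/dC_M = −r_N/(r_N+r_P) = −k₁/(k₁+k₂·C_M).
Integrating from C_{M0} to C_M: C_N = (0.630/2.62)·ln[(0.630+2.62·6.86)/(0.630+2.62·2.55)] = 0.2405·ln(18.60/7.298) = 0.2250 kmol/m³.
C_P = (C_{M0}−C_M)−C_N = 4.090 kmol/m³; S̃_{N/P} = 0.2250/4.090 = 0.0550.

0.0550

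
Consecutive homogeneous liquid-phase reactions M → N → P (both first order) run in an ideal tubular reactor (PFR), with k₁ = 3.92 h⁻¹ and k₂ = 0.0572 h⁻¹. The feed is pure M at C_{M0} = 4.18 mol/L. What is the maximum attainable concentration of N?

At the optimum, C_{N,max}/C_{M0} = (k₁/k₂)^[k₂/(k₂−k₁)].
= (3.92/0.0572)^(0.0572/(0.0572−3.92)) = (68.53)^(-0.01481) = 0.9393.
C_{N,max} = 0.9393×4.18 = 3.93 mol/L.

3.93 mol/L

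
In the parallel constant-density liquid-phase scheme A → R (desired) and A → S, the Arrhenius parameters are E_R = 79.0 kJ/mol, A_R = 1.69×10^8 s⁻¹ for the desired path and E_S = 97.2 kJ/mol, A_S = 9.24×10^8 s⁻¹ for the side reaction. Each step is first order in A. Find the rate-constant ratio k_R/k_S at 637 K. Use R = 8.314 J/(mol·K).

Since both paths have the same order in A, the concentration cancels and S_{R/S} = k_R/k_S = (A_R/A_S)·exp[(E_S−E_R)/(RT)].
(E_S−E_R)/(RT) = (97.2−79.0)×10³/(8.314×637) = 18200/5296 = 3.437.
k_R/k_S = (1.69×10^8/9.24×10^8)·exp(3.437) = 0.1829 × 31.08 = 5.68.
Since E_R < E_S, lowering the temperature improves selectivity toward R.

5.68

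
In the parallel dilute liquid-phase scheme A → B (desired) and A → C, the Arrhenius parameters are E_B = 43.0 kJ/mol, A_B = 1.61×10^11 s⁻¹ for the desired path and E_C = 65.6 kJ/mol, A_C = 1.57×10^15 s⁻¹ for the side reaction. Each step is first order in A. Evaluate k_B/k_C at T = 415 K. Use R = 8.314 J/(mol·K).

0.0717

Since both paths have the same order in A, the concentration cancels and S_{B/C} = k_B/k_C = (A_B/A_C)·exp[(E_C−E_B)/(RT)].
(E_C−E_B)/(RT) = (65.6−43.0)×10³/(8.314×415) = 22600/3450 = 6.550.
k_B/k_C = (1.61×10^11/1.57×10^15)·exp(6.550) = 1.025×10^-4 × 699.3 = 0.0717.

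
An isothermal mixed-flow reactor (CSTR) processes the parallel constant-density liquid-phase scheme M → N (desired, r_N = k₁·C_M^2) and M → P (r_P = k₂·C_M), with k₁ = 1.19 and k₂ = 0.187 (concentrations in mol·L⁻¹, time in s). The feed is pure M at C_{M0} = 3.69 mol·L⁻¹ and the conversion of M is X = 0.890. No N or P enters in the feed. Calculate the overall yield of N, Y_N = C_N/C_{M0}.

0.642

Exit C_M = C_{M0}(1−X) = 3.69×0.110 = 0.4059 mol·L⁻¹.
In a CSTR the entire volume is at exit conditions, so r_N = 1.19×0.4059^2 = 0.1961 and r_P = 0.187×0.4059 = 0.07590.
Fraction of consumed M going to N: r_N/(r_N+r_P) = 0.7209.
C_N = 0.7209·C_{M0}·X = 0.7209×3.69×0.890 = 2.37 mol·L⁻¹; Y_N = C_N/C_{M0} = 0.642.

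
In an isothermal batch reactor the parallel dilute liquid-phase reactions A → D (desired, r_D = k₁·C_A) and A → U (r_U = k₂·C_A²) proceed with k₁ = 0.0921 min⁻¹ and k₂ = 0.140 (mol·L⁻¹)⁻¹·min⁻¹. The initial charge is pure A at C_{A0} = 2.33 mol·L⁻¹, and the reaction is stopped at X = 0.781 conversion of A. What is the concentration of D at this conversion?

C_A = C_{A0}(1−X) = 0.5103 mol·L⁻¹.
Along a PFR/batch, dC_D/dC_A = −r_D/(r_D+r_U) = −k₁/(k₁+k₂·C_A).
Integrating from C_{A0} to C_A: C_D = (0.0921/0.140)·ln[(0.0921+0.140·2.33)/(0.0921+0.140·0.510)] = 0.6579·ln(0.4183/0.1635) = 0.6178 mol·L⁻¹.

0.618 mol·L⁻¹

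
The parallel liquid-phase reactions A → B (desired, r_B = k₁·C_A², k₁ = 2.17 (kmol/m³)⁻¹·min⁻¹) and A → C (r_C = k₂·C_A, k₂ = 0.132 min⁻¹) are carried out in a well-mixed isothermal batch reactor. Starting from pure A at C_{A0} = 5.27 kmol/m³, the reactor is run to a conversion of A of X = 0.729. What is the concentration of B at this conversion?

C_A = C_{A0}(1−X) = 1.428 kmol/m³.
Along a PFR/batch, dC_C/dC_A = −r_C/(r_B+r_C) = −k₂/(k₂+k₁·C_A).
Integrating from C_{A0} to C_A: C_C = (0.132/2.17)·ln[(0.132+2.17·5.27)/(0.132+2.17·1.43)] = 0.06083·ln(11.57/3.231) = 0.07758 kmol/m³.
Then C_B = (C_{A0}−C_A) − C_C = 3.842 − 0.07758 = 3.764 kmol/m³.

3.76 kmol/m³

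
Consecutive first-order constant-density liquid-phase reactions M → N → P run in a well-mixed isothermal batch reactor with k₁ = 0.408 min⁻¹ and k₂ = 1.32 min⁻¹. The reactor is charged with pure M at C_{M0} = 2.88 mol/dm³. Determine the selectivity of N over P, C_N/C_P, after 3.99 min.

Solving the coupled first-order balances gives C_N(t) = [k₁/(k₂−k₁)]·C_{M0}·(e^(−k₁t) − e^(−k₂t)).
e^(−k₁t) = e^(−0.408×3.99) = e^(−1.628) = 0.1963; e^(−k₂t) = e^(−5.267) = 0.005160.
C_N = 0.408×2.88/(1.32−0.408) × (0.1963−0.005160) = 1.288×0.1912 = 0.2463 mol/dm³.
C_M = C_{M0}e^(−k₁t) = 0.5655 mol/dm³, so C_P = C_{M0}−C_M−C_N = 2.068 mol/dm³; C_N/C_P = 0.119.

0.119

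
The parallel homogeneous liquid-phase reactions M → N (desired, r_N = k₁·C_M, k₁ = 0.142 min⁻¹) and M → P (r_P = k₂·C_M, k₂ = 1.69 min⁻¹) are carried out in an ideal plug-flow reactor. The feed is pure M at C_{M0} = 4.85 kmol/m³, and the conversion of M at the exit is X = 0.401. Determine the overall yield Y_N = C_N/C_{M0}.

0.0311

C_M = C_{M0}(1−X) = 2.905 kmol/m³.
Both paths are first order in M, so the instantaneous fraction to N is constant: dC_N/d(−C_M) = k₁/(k₁+k₂) = 0.07751.
C_N = 0.07751·(C_{M0}−C_M) = 0.07751×1.945 = 0.151 kmol/m³.
Y_N = C_N/C_{M0} = 0.1507/4.85 = 0.0311.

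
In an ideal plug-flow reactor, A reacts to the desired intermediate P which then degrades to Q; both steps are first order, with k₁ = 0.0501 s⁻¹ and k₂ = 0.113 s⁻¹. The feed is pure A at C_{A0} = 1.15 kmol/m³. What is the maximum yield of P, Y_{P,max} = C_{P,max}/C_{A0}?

0.232

Evaluating C_P at τ_opt = ln(k₂/k₁)/(k₂−k₁) gives C_{P,max}/C_{A0} = (k₁/k₂)^[k₂/(k₂−k₁)].
= (0.0501/0.113)^(0.113/(0.113−0.0501)) = (0.4434)^(1.797) = 0.2320.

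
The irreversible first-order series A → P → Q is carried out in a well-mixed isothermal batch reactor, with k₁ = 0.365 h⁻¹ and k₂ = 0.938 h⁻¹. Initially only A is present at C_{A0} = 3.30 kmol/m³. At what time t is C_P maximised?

Setting dC_P/dt = 0 gives t_opt = ln(k₂/k₁)/(k₂−k₁).
= ln(0.938/0.365)/(0.938−0.365) = ln(2.570)/0.5730 = 0.9439/0.5730 = 1.65 h.

1.65 h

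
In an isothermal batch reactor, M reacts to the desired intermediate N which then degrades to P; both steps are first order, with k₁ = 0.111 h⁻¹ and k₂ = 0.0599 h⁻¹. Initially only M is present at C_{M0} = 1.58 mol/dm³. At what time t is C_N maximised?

12.1 h

For first-order series the maximum of C_N occurs at t_opt = ln(k₂/k₁)/(k₂−k₁).
= ln(0.0599/0.111)/(0.0599−0.111) = ln(0.5396)/-0.05110 = -0.6169/-0.05110 = 12.1 h.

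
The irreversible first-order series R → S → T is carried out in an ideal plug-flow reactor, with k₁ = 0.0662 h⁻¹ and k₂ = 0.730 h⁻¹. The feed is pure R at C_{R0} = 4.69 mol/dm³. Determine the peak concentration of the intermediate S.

0.335 mol/dm³

At the optimum, C_{S,max}/C_{R0} = (k₁/k₂)^[k₂/(k₂−k₁)].
= (0.0662/0.730)^(0.730/(0.730−0.0662)) = (0.09068)^(1.100) = 0.07138.
C_{S,max} = 0.07138×4.69 = 0.335 mol/dm³.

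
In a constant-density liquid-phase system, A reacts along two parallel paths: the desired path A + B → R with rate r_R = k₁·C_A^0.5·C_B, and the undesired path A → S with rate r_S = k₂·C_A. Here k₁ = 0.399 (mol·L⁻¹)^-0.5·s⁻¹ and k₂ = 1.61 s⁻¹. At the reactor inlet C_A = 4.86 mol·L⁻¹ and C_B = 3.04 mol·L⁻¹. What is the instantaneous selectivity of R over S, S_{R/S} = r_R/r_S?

0.342

S_{R/S} = r_R/r_S = (k₁·C_A^0.5·C_B)/(k₂·C_A) = (k₁/k₂)·C_A^-0.5·C_B.
= (0.399×4.860^0.5×3.040) / (1.61×4.860) = 2.674/7.825 = 0.342.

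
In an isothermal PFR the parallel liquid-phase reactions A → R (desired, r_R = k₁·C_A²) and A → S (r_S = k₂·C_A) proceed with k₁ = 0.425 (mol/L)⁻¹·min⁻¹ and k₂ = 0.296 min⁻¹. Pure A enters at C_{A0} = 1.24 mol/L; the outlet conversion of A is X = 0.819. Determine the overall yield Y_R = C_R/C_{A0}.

C_A = C_{A0}(1−X) = 0.2244 mol/L.
Along a PFR/batch, dC_S/dC_A = −r_S/(r_R+r_S) = −k₂/(k₂+k₁·C_A).
Integrating from C_{A0} to C_A: C_S = (0.296/0.425)·ln[(0.296+0.425·1.24)/(0.296+0.425·0.224)] = 0.6965·ln(0.8230/0.3914) = 0.5177 mol/L.
Then C_R = (C_{A0}−C_A) − C_S = 1.016 − 0.5177 = 0.4979 mol/L.
Y_R = C_R/C_{A0} = 0.4979/1.24 = 0.402.

0.402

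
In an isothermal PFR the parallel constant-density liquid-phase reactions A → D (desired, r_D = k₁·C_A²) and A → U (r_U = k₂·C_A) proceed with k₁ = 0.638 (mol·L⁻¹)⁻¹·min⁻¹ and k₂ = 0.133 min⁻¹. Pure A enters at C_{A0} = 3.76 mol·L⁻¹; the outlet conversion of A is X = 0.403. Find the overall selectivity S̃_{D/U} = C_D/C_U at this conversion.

14.1

C_A = C_{A0}(1−X) = 2.245 mol·L⁻¹.
Along a PFR/batch, dC_U/dC_A = −r_U/(r_D+r_U) = −k₂/(k₂+k₁·C_A).
Integrating from C_{A0} to C_A: C_U = (0.133/0.638)·ln[(0.133+0.638·3.76)/(0.133+0.638·2.24)] = 0.2085·ln(2.532/1.565) = 0.1003 mol·L⁻¹.
Then C_D = (C_{A0}−C_A) − C_U = 1.515 − 0.1003 = 1.415 mol·L⁻¹.
S̃_{D/U} = C_D/C_U = 1.415/0.1003 = 14.1.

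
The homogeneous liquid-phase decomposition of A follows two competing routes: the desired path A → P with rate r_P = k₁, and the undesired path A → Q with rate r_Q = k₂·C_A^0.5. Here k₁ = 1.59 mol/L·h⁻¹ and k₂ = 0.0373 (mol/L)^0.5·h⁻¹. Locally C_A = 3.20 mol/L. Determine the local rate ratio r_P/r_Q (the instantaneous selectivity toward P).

S_{P/Q} = r_P/r_Q = (k₁)/(k₂·C_A^0.5) = (k₁/k₂)·C_A^-0.5.
= (1.59) / (0.0373×3.200^0.5) = 1.590/0.06672 = 23.8.

23.8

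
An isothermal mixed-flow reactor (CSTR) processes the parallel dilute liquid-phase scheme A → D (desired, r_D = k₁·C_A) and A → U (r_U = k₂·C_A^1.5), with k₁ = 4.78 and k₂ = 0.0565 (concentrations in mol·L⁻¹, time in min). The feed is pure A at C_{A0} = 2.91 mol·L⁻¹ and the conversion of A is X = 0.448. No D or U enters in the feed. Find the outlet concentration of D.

1.28 mol·L⁻¹

Exit C_A = C_{A0}(1−X) = 2.91×0.552 = 1.606 mol·L⁻¹.
In a CSTR the entire volume is at exit conditions, so r_D = 4.78×1.606 = 7.678 and r_U = 0.0565×1.606^1.5 = 0.1150.
Fraction of consumed A going to D: r_D/(r_D+r_U) = 0.9852.
C_D = 0.9852·C_{A0}·X = 0.9852×2.91×0.448 = 1.28 mol·L⁻¹.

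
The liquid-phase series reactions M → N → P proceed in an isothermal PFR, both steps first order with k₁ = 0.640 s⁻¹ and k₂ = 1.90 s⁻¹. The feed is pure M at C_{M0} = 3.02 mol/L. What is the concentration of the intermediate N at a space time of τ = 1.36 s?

The intermediate concentration in a first-order A→B→C sequence is C_N = k₁C_{M0}(e^(−k₁τ) − e^(−k₂τ))/(k₂−k₁).
e^(−k₁τ) = e^(−0.640×1.36) = e^(−0.8704) = 0.4188; e^(−k₂τ) = e^(−2.584) = 0.07547.
C_N = 0.640×3.02/(1.90−0.640) × (0.4188−0.07547) = 1.534×0.3433 = 0.5266 mol/L.

0.527 mol/L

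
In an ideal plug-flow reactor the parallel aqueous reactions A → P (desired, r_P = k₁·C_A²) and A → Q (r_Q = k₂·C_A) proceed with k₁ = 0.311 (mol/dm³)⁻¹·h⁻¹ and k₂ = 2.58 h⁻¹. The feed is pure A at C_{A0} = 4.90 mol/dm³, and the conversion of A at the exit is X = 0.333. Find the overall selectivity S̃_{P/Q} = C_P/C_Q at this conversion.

C_A = C_{A0}(1−X) = 3.268 mol/dm³.
Along a PFR/batch, dC_Q/dC_A = −r_Q/(r_P+r_Q) = −k₂/(k₂+k₁·C_A).
Integrating from C_{A0} to C_A: C_Q = (2.58/0.311)·ln[(2.58+0.311·4.90)/(2.58+0.311·3.27)] = 8.296·ln(4.104/3.596) = 1.095 mol/dm³.
Then C_P = (C_{A0}−C_A) − C_Q = 1.632 − 1.095 = 0.5367 mol/dm³.
S̃_{P/Q} = C_P/C_Q = 0.5367/1.095 = 0.490.

0.490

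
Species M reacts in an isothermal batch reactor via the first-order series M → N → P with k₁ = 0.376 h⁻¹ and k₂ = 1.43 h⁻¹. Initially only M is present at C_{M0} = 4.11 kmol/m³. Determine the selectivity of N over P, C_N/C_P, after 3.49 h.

The intermediate concentration in a first-order A→B→C sequence is C_N = k₁C_{M0}(e^(−k₁t) − e^(−k₂t))/(k₂−k₁).
e^(−k₁t) = e^(−0.376×3.49) = e^(−1.312) = 0.2692; e^(−k₂t) = e^(−4.991) = 0.006801.
C_N = 0.376×4.11/(1.43−0.376) × (0.2692−0.006801) = 1.466×0.2624 = 0.3847 kmol/m³.
C_M = C_{M0}e^(−k₁t) = 1.106 kmol/m³, so C_P = C_{M0}−C_M−C_N = 2.619 kmol/m³; C_N/C_P = 0.147.

0.147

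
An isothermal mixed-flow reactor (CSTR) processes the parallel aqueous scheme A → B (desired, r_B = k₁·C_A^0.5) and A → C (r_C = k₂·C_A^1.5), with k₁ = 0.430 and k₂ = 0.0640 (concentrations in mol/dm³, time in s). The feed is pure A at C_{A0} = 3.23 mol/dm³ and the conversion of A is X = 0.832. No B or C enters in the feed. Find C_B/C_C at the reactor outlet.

12.4

Exit C_A = C_{A0}(1−X) = 3.23×0.168 = 0.5426 mol/dm³.
In a CSTR the entire volume is at exit conditions, so r_B = 0.430×0.5426^0.5 = 0.3168 and r_C = 0.0640×0.5426^1.5 = 0.02558.
Overall selectivity = C_B/C_C = r_Bτ/(r_Cτ) = r_B/r_C = 12.4.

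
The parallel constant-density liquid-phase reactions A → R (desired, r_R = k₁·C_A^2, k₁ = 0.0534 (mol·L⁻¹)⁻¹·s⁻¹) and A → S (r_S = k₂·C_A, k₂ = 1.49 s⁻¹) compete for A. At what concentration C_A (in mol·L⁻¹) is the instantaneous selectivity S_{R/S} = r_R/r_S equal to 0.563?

15.7 mol·L⁻¹

S_{R/S} = (k₁/k₂)·C_A ⇒ C_A = S·k₂/k₁.
= 0.563×1.49/0.0534 = 15.7 mol·L⁻¹.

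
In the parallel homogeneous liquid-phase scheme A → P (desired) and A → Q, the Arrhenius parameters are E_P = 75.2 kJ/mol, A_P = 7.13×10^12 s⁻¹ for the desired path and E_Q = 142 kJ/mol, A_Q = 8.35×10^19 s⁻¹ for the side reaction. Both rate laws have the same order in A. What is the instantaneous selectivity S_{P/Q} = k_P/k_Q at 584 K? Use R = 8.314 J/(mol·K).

0.0806

k_P/k_Q = (A_P/A_Q)·exp[−(E_P−E_Q)/(RT)] = (A_P/A_Q)·exp[(E_Q−E_P)/(RT)].
(E_Q−E_P)/(RT) = (142−75.2)×10³/(8.314×584) = 66800/4855 = 13.76.
k_P/k_Q = (7.13×10^12/8.35×10^19)·exp(13.76) = 8.539×10^-8 × 9.441×10^5 = 0.0806.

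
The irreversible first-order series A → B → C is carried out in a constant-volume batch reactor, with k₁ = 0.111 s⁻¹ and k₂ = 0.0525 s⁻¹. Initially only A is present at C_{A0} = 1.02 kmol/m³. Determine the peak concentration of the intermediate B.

0.521 kmol/m³

Evaluating C_B at t_opt = ln(k₂/k₁)/(k₂−k₁) gives C_{B,max}/C_{A0} = (k₁/k₂)^[k₂/(k₂−k₁)].
= (0.111/0.0525)^(0.0525/(0.0525−0.111)) = (2.114)^(-0.8974) = 0.5107.
C_{B,max} = 0.5107×1.02 = 0.521 kmol/m³.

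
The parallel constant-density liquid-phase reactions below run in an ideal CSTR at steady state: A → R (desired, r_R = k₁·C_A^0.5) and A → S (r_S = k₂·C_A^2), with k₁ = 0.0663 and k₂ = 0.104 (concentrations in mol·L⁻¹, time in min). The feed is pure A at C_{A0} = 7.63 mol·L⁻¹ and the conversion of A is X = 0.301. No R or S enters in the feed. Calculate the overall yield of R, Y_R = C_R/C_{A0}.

0.0148

Exit C_A = C_{A0}(1−X) = 7.63×0.699 = 5.333 mol·L⁻¹.
Rates in a CSTR are evaluated at the outlet concentration: r_R = 0.0663×5.333^0.5 = 0.1531, r_S = 0.104×5.333^2 = 2.958.
Fraction of consumed A going to R: r_R/(r_R+r_S) = 0.04921.
C_R = 0.04921·C_{A0}·X = 0.04921×7.63×0.301 = 0.113 mol·L⁻¹; Y_R = C_R/C_{A0} = 0.0148.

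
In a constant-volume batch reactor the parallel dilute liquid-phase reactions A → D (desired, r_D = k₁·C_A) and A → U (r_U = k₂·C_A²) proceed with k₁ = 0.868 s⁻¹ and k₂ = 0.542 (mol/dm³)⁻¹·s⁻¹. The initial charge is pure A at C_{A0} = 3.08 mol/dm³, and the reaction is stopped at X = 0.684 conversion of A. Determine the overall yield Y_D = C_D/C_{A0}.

C_A = C_{A0}(1−X) = 0.9733 mol/dm³.
Along a PFR/batch, dC_D/dC_A = −r_D/(r_D+r_U) = −k₁/(k₁+k₂·C_A).
Integrating from C_{A0} to C_A: C_D = (0.868/0.542)·ln[(0.868+0.542·3.08)/(0.868+0.542·0.973)] = 1.601·ln(2.537/1.396) = 0.9575 mol/dm³.
Y_D = C_D/C_{A0} = 0.9575/3.08 = 0.311.

0.311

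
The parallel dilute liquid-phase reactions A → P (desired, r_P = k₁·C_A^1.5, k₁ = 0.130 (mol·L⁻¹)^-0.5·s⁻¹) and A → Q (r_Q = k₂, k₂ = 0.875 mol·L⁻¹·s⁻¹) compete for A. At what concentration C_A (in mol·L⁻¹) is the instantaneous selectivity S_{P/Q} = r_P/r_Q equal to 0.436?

S_{P/Q} = (k₁/k₂)·C_A^1.5 ⇒ C_A = (S·k₂/k₁)^(1/1.5).
= (0.436×0.875/0.130)^(0.6667) = (2.935)^(0.6667) = 2.05 mol·L⁻¹.

2.05 mol·L⁻¹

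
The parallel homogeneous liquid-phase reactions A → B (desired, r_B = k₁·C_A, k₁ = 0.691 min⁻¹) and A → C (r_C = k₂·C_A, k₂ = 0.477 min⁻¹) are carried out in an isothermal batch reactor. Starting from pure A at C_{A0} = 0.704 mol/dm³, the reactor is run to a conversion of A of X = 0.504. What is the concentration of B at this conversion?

C_A = C_{A0}(1−X) = 0.3492 mol/dm³.
Both paths are first order in A, so the instantaneous fraction to B is constant: dC_B/d(−C_A) = k₁/(k₁+k₂) = 0.5916.
C_B = 0.5916·(C_{A0}−C_A) = 0.5916×0.3548 = 0.210 mol/dm³.

0.210 mol/dm³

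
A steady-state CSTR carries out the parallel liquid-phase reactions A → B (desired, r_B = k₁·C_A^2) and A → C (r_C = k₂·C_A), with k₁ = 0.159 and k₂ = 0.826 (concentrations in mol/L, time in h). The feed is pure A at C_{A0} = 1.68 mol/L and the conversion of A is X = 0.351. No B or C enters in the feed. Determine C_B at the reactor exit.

0.102 mol/L

Exit C_A = C_{A0}(1−X) = 1.68×0.649 = 1.090 mol/L.
A CSTR operates uniformly at the exit composition, giving r_B = 0.1890 and r_C = 0.9006 (each k·C_A^n at C_A = 1.090).
Fraction of consumed A going to B: r_B/(r_B+r_C) = 0.1735.
C_B = 0.1735·C_{A0}·X = 0.1735×1.68×0.351 = 0.102 mol/L.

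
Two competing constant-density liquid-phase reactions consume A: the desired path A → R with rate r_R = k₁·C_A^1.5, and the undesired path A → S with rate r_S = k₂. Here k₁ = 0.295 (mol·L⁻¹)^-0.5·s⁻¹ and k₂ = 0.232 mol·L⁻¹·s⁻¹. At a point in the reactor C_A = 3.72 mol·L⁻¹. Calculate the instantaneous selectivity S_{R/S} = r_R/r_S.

S_{R/S} = r_R/r_S = (k₁·C_A^1.5)/(k₂) = (k₁/k₂)·C_A^1.5.
= (0.295×3.720^1.5) / (0.232) = 2.117/0.2320 = 9.12.

9.12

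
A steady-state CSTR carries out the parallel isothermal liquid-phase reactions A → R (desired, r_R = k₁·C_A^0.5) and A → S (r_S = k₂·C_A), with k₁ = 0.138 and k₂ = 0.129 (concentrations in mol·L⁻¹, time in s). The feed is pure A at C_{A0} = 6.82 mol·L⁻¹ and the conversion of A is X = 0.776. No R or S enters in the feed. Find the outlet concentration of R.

2.46 mol·L⁻¹

Exit C_A = C_{A0}(1−X) = 6.82×0.224 = 1.528 mol·L⁻¹.
A CSTR operates uniformly at the exit composition, giving r_R = 0.1706 and r_S = 0.1971 (each k·C_A^n at C_A = 1.528).
Fraction of consumed A going to R: r_R/(r_R+r_S) = 0.4640.
C_R = 0.4640·C_{A0}·X = 0.4640×6.82×0.776 = 2.46 mol·L⁻¹.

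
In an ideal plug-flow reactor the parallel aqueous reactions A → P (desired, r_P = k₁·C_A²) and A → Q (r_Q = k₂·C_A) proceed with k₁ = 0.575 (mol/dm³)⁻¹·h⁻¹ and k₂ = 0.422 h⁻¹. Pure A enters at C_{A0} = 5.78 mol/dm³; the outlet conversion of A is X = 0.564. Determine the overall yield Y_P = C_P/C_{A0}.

C_A = C_{A0}(1−X) = 2.520 mol/dm³.
Along a PFR/batch, dC_Q/dC_A = −r_Q/(r_P+r_Q) = −k₂/(k₂+k₁·C_A).
Integrating from C_{A0} to C_A: C_Q = (0.422/0.575)·ln[(0.422+0.575·5.78)/(0.422+0.575·2.52)] = 0.7339·ln(3.745/1.871) = 0.5094 mol/dm³.
Then C_P = (C_{A0}−C_A) − C_Q = 3.260 − 0.5094 = 2.751 mol/dm³.
Y_P = C_P/C_{A0} = 2.751/5.78 = 0.476.

0.476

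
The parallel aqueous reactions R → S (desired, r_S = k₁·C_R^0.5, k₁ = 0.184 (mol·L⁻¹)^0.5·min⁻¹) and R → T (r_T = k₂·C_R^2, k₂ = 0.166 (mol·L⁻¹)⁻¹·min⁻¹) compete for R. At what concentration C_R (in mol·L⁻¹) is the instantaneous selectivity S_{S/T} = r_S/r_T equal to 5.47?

S_{S/T} = (k₁/k₂)·C_R^-1.5 ⇒ C_R = (S·k₂/k₁)^(1/(-1.5)).
= (5.47×0.166/0.184)^(-0.6667) = (4.935)^(-0.6667) = 0.345 mol·L⁻¹.

0.345 mol·L⁻¹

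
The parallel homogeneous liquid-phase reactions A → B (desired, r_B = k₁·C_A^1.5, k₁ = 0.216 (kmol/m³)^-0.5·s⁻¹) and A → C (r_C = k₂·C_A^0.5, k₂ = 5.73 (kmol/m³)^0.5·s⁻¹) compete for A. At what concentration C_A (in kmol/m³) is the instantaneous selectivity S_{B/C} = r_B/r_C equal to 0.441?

S_{B/C} = (k₁/k₂)·C_A ⇒ C_A = S·k₂/k₁.
= 0.441×5.73/0.216 = 11.7 kmol/m³.

11.7 kmol/m³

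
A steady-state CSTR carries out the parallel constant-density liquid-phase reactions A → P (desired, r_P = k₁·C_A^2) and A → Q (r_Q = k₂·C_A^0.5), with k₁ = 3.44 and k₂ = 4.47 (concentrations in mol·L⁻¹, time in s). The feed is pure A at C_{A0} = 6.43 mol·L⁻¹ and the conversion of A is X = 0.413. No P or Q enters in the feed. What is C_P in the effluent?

2.26 mol·L⁻¹

Exit C_A = C_{A0}(1−X) = 6.43×0.587 = 3.774 mol·L⁻¹.
In a CSTR the entire volume is at exit conditions, so r_P = 3.44×3.774^2 = 49.01 and r_Q = 4.47×3.774^0.5 = 8.684.
Fraction of consumed A going to P: r_P/(r_P+r_Q) = 0.8495.
C_P = 0.8495·C_{A0}·X = 0.8495×6.43×0.413 = 2.26 mol·L⁻¹.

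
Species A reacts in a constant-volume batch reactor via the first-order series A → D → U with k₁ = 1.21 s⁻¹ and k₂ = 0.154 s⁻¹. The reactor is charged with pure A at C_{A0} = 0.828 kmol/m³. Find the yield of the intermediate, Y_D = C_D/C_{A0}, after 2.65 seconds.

0.715

For first-order series with pure A initially, C_D(t) = k₁C_{A0}/(k₂−k₁)·(e^(−k₁t) − e^(−k₂t)).
e^(−k₁t) = e^(−1.21×2.65) = e^(−3.206) = 0.04050; e^(−k₂t) = e^(−0.4081) = 0.6649.
C_D = 1.21×0.828/(0.154−1.21) × (0.04050−0.6649) = (-0.9487)×(-0.6244) = 0.5924 kmol/m³.
Y_D = C_D/C_{A0} = 0.5924/0.828 = 0.715.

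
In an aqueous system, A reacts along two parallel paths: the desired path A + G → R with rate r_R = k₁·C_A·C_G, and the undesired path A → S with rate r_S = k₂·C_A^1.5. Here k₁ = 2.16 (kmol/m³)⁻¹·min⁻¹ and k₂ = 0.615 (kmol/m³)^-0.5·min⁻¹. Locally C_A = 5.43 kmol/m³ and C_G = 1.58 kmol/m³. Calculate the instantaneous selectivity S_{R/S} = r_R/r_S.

S_{R/S} = r_R/r_S = (k₁·C_A·C_G)/(k₂·C_A^1.5) = (k₁/k₂)·C_A^-0.5·C_G.
= (2.16×5.430×1.580) / (0.615×5.430^1.5) = 18.53/7.782 = 2.38.
The undesired path is higher order in A, so low C_A (CSTR or dilute feed) favours R.

2.38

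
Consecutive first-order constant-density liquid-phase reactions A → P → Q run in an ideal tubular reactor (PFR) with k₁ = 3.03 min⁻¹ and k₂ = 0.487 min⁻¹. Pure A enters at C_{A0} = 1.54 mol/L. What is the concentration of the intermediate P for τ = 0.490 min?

The intermediate concentration in a first-order A→B→C sequence is C_P = k₁C_{A0}(e^(−k₁τ) − e^(−k₂τ))/(k₂−k₁).
e^(−k₁τ) = e^(−3.03×0.490) = e^(−1.485) = 0.2266; e^(−k₂τ) = e^(−0.2386) = 0.7877.
C_P = 3.03×1.54/(0.487−3.03) × (0.2266−0.7877) = (-1.835)×(-0.5611) = 1.030 mol/L.

1.03 mol/L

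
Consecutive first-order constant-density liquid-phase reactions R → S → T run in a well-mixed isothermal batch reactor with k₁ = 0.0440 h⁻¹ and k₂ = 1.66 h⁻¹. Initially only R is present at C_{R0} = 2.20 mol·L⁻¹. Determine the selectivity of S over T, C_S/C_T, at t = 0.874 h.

Solving the coupled first-order balances gives C_S(t) = [k₁/(k₂−k₁)]·C_{R0}·(e^(−k₁t) − e^(−k₂t)).
e^(−k₁t) = e^(−0.0440×0.874) = e^(−0.03846) = 0.9623; e^(−k₂t) = e^(−1.451) = 0.2344.
C_S = 0.0440×2.20/(1.66−0.0440) × (0.9623−0.2344) = 0.05990×0.7279 = 0.04360 mol·L⁻¹.
C_R = C_{R0}e^(−k₁t) = 2.117 mol·L⁻¹, so C_T = C_{R0}−C_R−C_S = 0.03940 mol·L⁻¹; C_S/C_T = 1.11.

1.11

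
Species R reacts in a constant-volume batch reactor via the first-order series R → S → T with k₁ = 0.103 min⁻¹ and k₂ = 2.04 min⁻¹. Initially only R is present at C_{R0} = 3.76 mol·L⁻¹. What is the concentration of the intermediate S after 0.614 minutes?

0.131 mol·L⁻¹

The intermediate concentration in a first-order A→B→C sequence is C_S = k₁C_{R0}(e^(−k₁t) − e^(−k₂t))/(k₂−k₁).
e^(−k₁t) = e^(−0.103×0.614) = e^(−0.06324) = 0.9387; e^(−k₂t) = e^(−1.253) = 0.2858.
C_S = 0.103×3.76/(2.04−0.103) × (0.9387−0.2858) = 0.1999×0.6529 = 0.1305 mol·L⁻¹.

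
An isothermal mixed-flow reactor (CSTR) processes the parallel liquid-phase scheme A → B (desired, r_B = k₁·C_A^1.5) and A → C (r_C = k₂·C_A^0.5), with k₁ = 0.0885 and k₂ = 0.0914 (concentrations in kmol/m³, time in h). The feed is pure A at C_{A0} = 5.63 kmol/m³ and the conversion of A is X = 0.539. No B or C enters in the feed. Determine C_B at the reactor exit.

2.17 kmol/m³

Exit C_A = C_{A0}(1−X) = 5.63×0.461 = 2.595 kmol/m³.
A CSTR operates uniformly at the exit composition, giving r_B = 0.3700 and r_C = 0.1472 (each k·C_A^n at C_A = 2.595).
Fraction of consumed A going to B: r_B/(r_B+r_C) = 0.7153.
C_B = 0.7153·C_{A0}·X = 0.7153×5.63×0.539 = 2.17 kmol/m³.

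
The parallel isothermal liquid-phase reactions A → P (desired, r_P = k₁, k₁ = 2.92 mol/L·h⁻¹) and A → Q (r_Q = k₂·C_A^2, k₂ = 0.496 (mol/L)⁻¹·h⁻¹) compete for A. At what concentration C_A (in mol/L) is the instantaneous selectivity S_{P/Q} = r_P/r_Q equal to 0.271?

S_{P/Q} = (k₁/k₂)·C_A^-2 ⇒ C_A = (S·k₂/k₁)^(-0.5).
= (0.271×0.496/2.92)^(-0.5) = (0.04603)^(-0.5) = 4.66 mol/L.

4.66 mol/L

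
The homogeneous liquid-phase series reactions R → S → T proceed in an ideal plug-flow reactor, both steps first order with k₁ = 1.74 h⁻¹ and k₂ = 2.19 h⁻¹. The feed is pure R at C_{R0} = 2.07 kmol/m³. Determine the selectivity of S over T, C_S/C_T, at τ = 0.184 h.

Solving the coupled first-order balances gives C_S(τ) = [k₁/(k₂−k₁)]·C_{R0}·(e^(−k₁τ) − e^(−k₂τ)).
e^(−k₁τ) = e^(−1.74×0.184) = e^(−0.3202) = 0.7260; e^(−k₂τ) = e^(−0.4030) = 0.6683.
C_S = 1.74×2.07/(2.19−1.74) × (0.7260−0.6683) = 8.004×0.05769 = 0.4618 kmol/m³.
C_R = C_{R0}e^(−k₁τ) = 1.503 kmol/m³, so C_T = C_{R0}−C_R−C_S = 0.1053 kmol/m³; C_S/C_T = 4.38.

4.38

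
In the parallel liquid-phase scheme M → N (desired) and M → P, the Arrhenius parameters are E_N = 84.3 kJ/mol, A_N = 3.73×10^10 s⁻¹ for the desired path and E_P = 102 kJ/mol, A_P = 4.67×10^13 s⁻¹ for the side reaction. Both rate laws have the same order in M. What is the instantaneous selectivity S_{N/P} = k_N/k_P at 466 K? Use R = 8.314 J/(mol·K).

With equal orders, S_{N/P} = k_N/k_P = (A_N/A_P)·exp[(E_P−E_N)/(RT)].
(E_P−E_N)/(RT) = (102−84.3)×10³/(8.314×466) = 17700/3874 = 4.569.
k_N/k_P = (3.73×10^10/4.67×10^13)·exp(4.569) = 7.987×10^-4 × 96.40 = 0.0770.

0.0770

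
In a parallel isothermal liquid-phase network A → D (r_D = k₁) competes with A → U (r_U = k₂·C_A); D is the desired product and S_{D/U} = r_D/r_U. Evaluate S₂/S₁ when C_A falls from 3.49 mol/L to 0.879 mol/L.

3.97

S_{D/U} = (k₁/k₂)·C_A⁻¹, so S₂/S₁ = (C_{A,2}/C_{A,1})⁻¹.
= 3.49/0.879 = 3.97.
Selectivity toward D rises as C_A falls — low-concentration operation is favoured.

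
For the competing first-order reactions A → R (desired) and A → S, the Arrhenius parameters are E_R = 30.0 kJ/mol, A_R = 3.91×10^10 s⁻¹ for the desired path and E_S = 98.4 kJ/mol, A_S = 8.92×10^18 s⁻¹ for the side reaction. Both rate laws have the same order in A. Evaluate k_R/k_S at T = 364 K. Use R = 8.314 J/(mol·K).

28.7

Since both paths have the same order in A, the concentration cancels and S_{R/S} = k_R/k_S = (A_R/A_S)·exp[(E_S−E_R)/(RT)].
(E_S−E_R)/(RT) = (98.4−30.0)×10³/(8.314×364) = 68400/3026 = 22.60.
k_R/k_S = (3.91×10^10/8.92×10^18)·exp(22.60) = 4.383×10^-9 × 6.544×10^9 = 28.7.
Since E_R < E_S, lowering the temperature improves selectivity toward R.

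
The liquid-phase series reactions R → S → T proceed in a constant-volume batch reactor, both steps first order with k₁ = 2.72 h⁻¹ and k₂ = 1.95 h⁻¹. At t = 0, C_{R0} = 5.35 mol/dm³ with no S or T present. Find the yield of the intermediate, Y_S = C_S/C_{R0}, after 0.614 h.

0.402

Solving the coupled first-order balances gives C_S(t) = [k₁/(k₂−k₁)]·C_{R0}·(e^(−k₁t) − e^(−k₂t)).
e^(−k₁t) = e^(−2.72×0.614) = e^(−1.670) = 0.1882; e^(−k₂t) = e^(−1.197) = 0.3020.
C_S = 2.72×5.35/(1.95−2.72) × (0.1882−0.3020) = (-18.90)×(-0.1138) = 2.150 mol/dm³.
Y_S = C_S/C_{R0} = 2.150/5.35 = 0.402.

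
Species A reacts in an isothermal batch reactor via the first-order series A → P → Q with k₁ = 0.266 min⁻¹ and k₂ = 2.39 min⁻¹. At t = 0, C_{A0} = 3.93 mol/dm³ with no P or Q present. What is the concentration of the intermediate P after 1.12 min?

Solving the coupled first-order balances gives C_P(t) = [k₁/(k₂−k₁)]·C_{A0}·(e^(−k₁t) − e^(−k₂t)).
e^(−k₁t) = e^(−0.266×1.12) = e^(−0.2979) = 0.7424; e^(−k₂t) = e^(−2.677) = 0.06878.
C_P = 0.266×3.93/(2.39−0.266) × (0.7424−0.06878) = 0.4922×0.6736 = 0.3315 mol/dm³.

0.332 mol/dm³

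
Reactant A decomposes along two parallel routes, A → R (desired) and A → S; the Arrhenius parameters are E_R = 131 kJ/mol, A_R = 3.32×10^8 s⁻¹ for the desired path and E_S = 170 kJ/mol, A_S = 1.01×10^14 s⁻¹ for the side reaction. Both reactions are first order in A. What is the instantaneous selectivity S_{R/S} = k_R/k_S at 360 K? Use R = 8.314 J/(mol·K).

1.50

k_R/k_S = (A_R/A_S)·exp[−(E_R−E_S)/(RT)] = (A_R/A_S)·exp[(E_S−E_R)/(RT)].
(E_S−E_R)/(RT) = (170−131)×10³/(8.314×360) = 39000/2993 = 13.03.
k_R/k_S = (3.32×10^8/1.01×10^14)·exp(13.03) = 3.287×10^-6 × 4.560×10^5 = 1.50.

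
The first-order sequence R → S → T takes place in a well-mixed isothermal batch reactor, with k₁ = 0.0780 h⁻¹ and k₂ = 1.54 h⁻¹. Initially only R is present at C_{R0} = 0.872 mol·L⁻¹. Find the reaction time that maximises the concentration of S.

The intermediate peaks when r₁ = r₂, i.e. k₁e^(−k₁t) = k₂e^(−k₂t), giving t_opt = ln(k₂/k₁)/(k₂−k₁).
= ln(1.54/0.0780)/(1.54−0.0780) = ln(19.74)/1.462 = 2.983/1.462 = 2.04 h.

2.04 h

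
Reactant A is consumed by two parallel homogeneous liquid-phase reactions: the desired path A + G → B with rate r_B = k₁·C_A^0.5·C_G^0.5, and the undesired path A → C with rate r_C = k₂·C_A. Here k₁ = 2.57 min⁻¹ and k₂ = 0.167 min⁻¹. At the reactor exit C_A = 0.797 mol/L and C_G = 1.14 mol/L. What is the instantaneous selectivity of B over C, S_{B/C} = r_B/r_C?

S_{B/C} = r_B/r_C = (k₁·C_A^0.5·C_G^0.5)/(k₂·C_A) = (k₁/k₂)·C_A^-0.5·C_G^0.5.
= (2.57×0.7970^0.5×1.140^0.5) / (0.167×0.7970) = 2.450/0.1331 = 18.4.
The undesired path is higher order in A, so low C_A (CSTR or dilute feed) favours B.

18.4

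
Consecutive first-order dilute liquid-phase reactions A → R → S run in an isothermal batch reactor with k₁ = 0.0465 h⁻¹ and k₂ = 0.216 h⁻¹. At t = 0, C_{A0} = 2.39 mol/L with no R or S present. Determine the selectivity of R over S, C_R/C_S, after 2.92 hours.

2.79

Solving the coupled first-order balances gives C_R(t) = [k₁/(k₂−k₁)]·C_{A0}·(e^(−k₁t) − e^(−k₂t)).
e^(−k₁t) = e^(−0.0465×2.92) = e^(−0.1358) = 0.8730; e^(−k₂t) = e^(−0.6307) = 0.5322.
C_R = 0.0465×2.39/(0.216−0.0465) × (0.8730−0.5322) = 0.6557×0.3408 = 0.2235 mol/L.
C_A = C_{A0}e^(−k₁t) = 2.087 mol/L, so C_S = C_{A0}−C_A−C_R = 0.07998 mol/L; C_R/C_S = 2.79.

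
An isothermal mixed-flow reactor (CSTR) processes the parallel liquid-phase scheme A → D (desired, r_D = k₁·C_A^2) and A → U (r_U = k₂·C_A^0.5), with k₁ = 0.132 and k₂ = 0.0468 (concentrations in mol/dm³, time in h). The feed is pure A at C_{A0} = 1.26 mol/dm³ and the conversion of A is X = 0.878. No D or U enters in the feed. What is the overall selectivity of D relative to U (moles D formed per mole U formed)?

0.170

Exit C_A = C_{A0}(1−X) = 1.26×0.122 = 0.1537 mol/dm³.
A CSTR operates uniformly at the exit composition, giving r_D = 0.003119 and r_U = 0.01835 (each k·C_A^n at C_A = 0.1537).
Overall selectivity = C_D/C_U = r_Dτ/(r_Uτ) = r_D/r_U = 0.170.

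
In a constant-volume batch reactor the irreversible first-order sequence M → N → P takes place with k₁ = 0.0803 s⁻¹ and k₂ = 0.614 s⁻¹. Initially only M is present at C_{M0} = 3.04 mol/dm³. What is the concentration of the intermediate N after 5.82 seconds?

Solving the coupled first-order balances gives C_N(t) = [k₁/(k₂−k₁)]·C_{M0}·(e^(−k₁t) − e^(−k₂t)).
e^(−k₁t) = e^(−0.0803×5.82) = e^(−0.4673) = 0.6267; e^(−k₂t) = e^(−3.573) = 0.02806.
C_N = 0.0803×3.04/(0.614−0.0803) × (0.6267−0.02806) = 0.4574×0.5986 = 0.2738 mol/dm³.

0.274 mol/dm³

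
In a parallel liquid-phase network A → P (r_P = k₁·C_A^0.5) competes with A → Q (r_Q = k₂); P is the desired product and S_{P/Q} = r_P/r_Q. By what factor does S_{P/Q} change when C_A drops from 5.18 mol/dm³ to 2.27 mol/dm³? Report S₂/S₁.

0.662

S_{P/Q} = (k₁/k₂)·C_A^0.5, so S₂/S₁ = (C_{A,2}/C_{A,1})^0.5.
= (2.27/5.18)^0.5 = (0.4382)^0.5 = 0.662.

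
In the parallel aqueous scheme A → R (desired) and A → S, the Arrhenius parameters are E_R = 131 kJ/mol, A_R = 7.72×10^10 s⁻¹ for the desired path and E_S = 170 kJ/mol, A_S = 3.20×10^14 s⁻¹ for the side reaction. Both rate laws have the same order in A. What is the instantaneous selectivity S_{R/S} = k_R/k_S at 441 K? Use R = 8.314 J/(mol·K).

10.0

Since both paths have the same order in A, the concentration cancels and S_{R/S} = k_R/k_S = (A_R/A_S)·exp[(E_S−E_R)/(RT)].
(E_S−E_R)/(RT) = (170−131)×10³/(8.314×441) = 39000/3666 = 10.64.
k_R/k_S = (7.72×10^10/3.20×10^14)·exp(10.64) = 2.413×10^-4 × 41644 = 10.0.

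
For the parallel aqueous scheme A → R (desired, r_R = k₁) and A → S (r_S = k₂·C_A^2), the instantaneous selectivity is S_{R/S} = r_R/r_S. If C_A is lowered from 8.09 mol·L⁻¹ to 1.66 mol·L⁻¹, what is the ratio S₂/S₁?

23.8

S_{R/S} = (k₁/k₂)·C_A^-2, so S₂/S₁ = (C_{A,2}/C_{A,1})^-2.
= (1.66/8.09)^(-2) = (0.2052)^(-2) = 23.8.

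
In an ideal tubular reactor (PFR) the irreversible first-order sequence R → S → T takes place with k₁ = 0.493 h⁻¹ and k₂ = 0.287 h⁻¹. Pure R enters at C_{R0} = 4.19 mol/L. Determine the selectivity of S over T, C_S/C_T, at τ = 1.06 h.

For first-order series with pure R initially, C_S(τ) = k₁C_{R0}/(k₂−k₁)·(e^(−k₁τ) − e^(−k₂τ)).
e^(−k₁τ) = e^(−0.493×1.06) = e^(−0.5226) = 0.5930; e^(−k₂τ) = e^(−0.3042) = 0.7377.
C_S = 0.493×4.19/(0.287−0.493) × (0.5930−0.7377) = (-10.03)×(-0.1447) = 1.451 mol/L.
C_R = C_{R0}e^(−k₁τ) = 2.485 mol/L, so C_T = C_{R0}−C_R−C_S = 0.2543 mol/L; C_S/C_T = 5.71.

5.71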